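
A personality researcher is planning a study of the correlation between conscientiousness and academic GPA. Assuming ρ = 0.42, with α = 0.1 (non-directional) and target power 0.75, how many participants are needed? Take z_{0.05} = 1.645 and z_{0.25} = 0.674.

Fisher's z: C = ½·ln((1+r)/(1−r)) = ½·ln(2.4483) = 0.4477.
n = ((z_{α/2} + z_β)/C)² + 3.
(1.645 + 0.674) / 0.4477 = 2.319 / 0.4477 = 5.180.
n = 5.180² + 3 = 26.83 + 3 = 29.8.
Round up.

n = 30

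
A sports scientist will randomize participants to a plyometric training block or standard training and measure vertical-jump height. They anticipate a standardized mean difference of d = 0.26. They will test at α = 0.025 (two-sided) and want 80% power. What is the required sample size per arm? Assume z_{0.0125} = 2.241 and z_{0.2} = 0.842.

For two independent groups with equal n: n = 2·((z_{α/2} + z_β) / d)².
z_{α/2} + z_β = 2.241 + 0.842 = 3.083.
n = 2 × (3.083 / 0.26)² = 2 × 11.858² = 2 × 140.60 = 281.2.
Round up to the next whole participant.

n = 282 per group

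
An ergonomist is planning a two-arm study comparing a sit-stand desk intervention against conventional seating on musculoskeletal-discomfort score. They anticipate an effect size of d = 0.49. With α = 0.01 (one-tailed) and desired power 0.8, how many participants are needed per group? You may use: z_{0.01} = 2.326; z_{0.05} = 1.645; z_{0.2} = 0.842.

n = 84 per group

For two independent groups with equal n: n = 2·((z_{α} + z_β) / d)².
z_{α} + z_β = 2.326 + 0.842 = 3.168.
n = 2 × (3.168 / 0.49)² = 2 × 6.465² = 2 × 41.80 = 83.6.
Round up to the next whole participant.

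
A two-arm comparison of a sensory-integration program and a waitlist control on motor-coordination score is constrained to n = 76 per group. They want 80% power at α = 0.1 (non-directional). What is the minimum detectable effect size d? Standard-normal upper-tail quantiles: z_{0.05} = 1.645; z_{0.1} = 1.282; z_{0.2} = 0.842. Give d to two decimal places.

For two independent groups of n = 76 each: d_min = (z_{α/2} + z_β)·√(2/n).
z-sum = 1.645 + 0.842 = 2.487.
d_min = 2.487 × √(2/76) = 2.487 × 0.1622 = 0.403.

d_min ≈ 0.40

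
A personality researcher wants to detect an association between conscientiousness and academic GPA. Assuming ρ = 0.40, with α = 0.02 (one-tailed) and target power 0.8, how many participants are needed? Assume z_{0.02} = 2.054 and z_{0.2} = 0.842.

n = 50

Fisher's z: C = ½·ln((1+r)/(1−r)) = ½·ln(2.3333) = 0.4236.
n = ((z_{α} + z_β)/C)² + 3.
(2.054 + 0.842) / 0.4236 = 2.896 / 0.4236 = 6.837.
n = 6.837² + 3 = 46.74 + 3 = 49.7.
Round up.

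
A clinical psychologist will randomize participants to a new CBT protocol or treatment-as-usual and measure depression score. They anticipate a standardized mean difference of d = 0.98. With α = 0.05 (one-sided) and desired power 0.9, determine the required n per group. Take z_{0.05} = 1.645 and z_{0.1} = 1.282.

For two independent groups with equal n: n = 2·((z_{α} + z_β) / d)².
z_{α} + z_β = 1.645 + 1.282 = 2.927.
n = 2 × (2.927 / 0.98)² = 2 × 2.987² = 2 × 8.92 = 17.8.
Round up to the next whole participant.

n = 18 per group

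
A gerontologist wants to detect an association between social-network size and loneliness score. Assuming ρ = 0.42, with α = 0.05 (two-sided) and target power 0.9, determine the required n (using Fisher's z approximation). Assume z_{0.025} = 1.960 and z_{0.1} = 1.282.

n = 56

Fisher's z: C = ½·ln((1+r)/(1−r)) = ½·ln(2.4483) = 0.4477.
n = ((z_{α/2} + z_β)/C)² + 3.
(1.960 + 1.282) / 0.4477 = 3.242 / 0.4477 = 7.241.
n = 7.241² + 3 = 52.44 + 3 = 55.4.
Round up.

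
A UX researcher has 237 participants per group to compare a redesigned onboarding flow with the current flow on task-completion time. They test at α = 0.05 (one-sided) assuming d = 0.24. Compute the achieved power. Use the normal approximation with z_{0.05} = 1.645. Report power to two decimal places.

For two equal groups, power = Φ(d·√(n/2) − z_{α}).
d·√(n/2) = 0.24 × √(237/2) = 0.24 × 10.886 = 2.613.
z_β = 2.613 − 1.645 = 0.968.
Power = Φ(0.968) = 0.833.

power ≈ 0.83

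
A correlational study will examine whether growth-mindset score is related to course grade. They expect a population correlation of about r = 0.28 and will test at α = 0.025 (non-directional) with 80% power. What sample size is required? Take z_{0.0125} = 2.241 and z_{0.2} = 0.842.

n = 118

Fisher's z: C = ½·ln((1+r)/(1−r)) = ½·ln(1.7778) = 0.2877.
n = ((z_{α/2} + z_β)/C)² + 3.
(2.241 + 0.842) / 0.2877 = 3.083 / 0.2877 = 10.716.
n = 10.716² + 3 = 114.83 + 3 = 117.8.
Round up.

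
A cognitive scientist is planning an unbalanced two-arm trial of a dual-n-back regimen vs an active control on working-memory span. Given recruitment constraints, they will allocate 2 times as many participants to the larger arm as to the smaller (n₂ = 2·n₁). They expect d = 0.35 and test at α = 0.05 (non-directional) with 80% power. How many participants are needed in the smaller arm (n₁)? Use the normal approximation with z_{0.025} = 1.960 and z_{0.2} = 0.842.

With allocation ratio k = n₂/n₁ = 2, Var(x̄₁−x̄₂) = σ²(1/n₁ + 1/(k·n₁)) = σ²·(k+1)/(k·n₁).
So n₁ = (1 + 1/k)·((z_{α/2} + z_β)/d)² = 1.500 × (2.802/0.35)².
n₁ = 1.500 × 64.09 = 96.1.
Round up: n₁ = 97, giving n₂ = 2 × 97 = 194.

n₁ = 97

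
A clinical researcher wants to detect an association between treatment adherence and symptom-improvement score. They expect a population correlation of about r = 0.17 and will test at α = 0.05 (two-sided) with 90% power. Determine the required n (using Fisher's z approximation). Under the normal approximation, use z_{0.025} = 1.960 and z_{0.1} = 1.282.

Fisher's z: C = ½·ln((1+r)/(1−r)) = ½·ln(1.4096) = 0.1717.
n = ((z_{α/2} + z_β)/C)² + 3.
(1.960 + 1.282) / 0.1717 = 3.242 / 0.1717 = 18.882.
n = 18.882² + 3 = 356.52 + 3 = 359.5.
Round up.

n = 360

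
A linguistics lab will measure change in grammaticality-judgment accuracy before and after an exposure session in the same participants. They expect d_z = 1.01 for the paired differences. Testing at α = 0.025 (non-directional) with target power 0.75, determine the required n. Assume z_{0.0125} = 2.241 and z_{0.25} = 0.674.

For a paired (one-sample on differences) test: n = ((z_{α/2} + z_β) / d)².
z_{α/2} + z_β = 2.241 + 0.674 = 2.915.
n = (2.915 / 1.01)² = 2.886² = 8.33.
Round up.

n = 9 pairs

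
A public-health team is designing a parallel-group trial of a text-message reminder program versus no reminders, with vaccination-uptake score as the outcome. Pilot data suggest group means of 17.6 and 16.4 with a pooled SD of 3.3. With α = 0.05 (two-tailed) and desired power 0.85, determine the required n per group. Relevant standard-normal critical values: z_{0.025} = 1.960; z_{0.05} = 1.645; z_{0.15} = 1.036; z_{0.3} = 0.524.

n = 136 per group

Cohen's d = |M₁ − M₂| / SD_pooled = |17.6 − 16.4| / 3.3 = 1.2 / 3.3 = 0.364.
For two independent groups with equal n: n = 2·((z_{α/2} + z_β) / d)².
z_{α/2} + z_β = 1.960 + 1.036 = 2.996.
n = 2 × (2.996 / 0.364)² = 2 × 8.231² = 2 × 67.75 = 135.5.
Round up to the next whole participant.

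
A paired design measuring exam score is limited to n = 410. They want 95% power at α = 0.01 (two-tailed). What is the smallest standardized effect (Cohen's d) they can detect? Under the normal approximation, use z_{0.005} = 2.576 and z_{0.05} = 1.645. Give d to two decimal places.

For a single sample (or paired design) of n = 410: d_min = (z_{α/2} + z_β)/√n.
z-sum = 2.576 + 1.645 = 4.221.
d_min = 4.221 / √410 = 4.221 / 20.248 = 0.208.

d_min ≈ 0.21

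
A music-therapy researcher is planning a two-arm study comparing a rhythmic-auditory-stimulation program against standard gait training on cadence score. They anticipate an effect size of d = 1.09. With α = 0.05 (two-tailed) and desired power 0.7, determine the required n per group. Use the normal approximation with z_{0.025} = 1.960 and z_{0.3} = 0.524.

n = 11 per group

For two independent groups with equal n: n = 2·((z_{α/2} + z_β) / d)².
z_{α/2} + z_β = 1.960 + 0.524 = 2.484.
n = 2 × (2.484 / 1.09)² = 2 × 2.279² = 2 × 5.19 = 10.4.
Round up to the next whole participant.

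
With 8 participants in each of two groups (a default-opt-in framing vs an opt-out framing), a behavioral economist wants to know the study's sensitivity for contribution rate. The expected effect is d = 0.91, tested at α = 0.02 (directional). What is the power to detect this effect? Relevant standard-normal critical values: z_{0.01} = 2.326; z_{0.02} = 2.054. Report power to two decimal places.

power ≈ 0.41

For two equal groups, power = Φ(d·√(n/2) − z_{α}).
d·√(n/2) = 0.91 × √(8/2) = 0.91 × 2.000 = 1.820.
z_β = 1.820 − 2.054 = -0.234.
Power = Φ(-0.234) = 0.407.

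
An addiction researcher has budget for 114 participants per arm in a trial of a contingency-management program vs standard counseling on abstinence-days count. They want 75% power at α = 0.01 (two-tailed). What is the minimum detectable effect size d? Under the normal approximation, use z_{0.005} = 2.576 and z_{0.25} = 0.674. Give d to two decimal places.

For two independent groups of n = 114 each: d_min = (z_{α/2} + z_β)·√(2/n).
z-sum = 2.576 + 0.674 = 3.250.
d_min = 3.250 × √(2/114) = 3.250 × 0.1325 = 0.430.

d_min ≈ 0.43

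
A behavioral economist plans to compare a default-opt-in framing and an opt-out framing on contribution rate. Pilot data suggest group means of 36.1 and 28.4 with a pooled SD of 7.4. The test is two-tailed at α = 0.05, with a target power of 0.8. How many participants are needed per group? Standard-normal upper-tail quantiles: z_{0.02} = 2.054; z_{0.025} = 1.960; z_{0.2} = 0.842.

n = 15 per group

Cohen's d = |M₁ − M₂| / SD_pooled = |36.1 − 28.4| / 7.4 = 7.7 / 7.4 = 1.041.
For two independent groups with equal n: n = 2·((z_{α/2} + z_β) / d)².
z_{α/2} + z_β = 1.960 + 0.842 = 2.802.
n = 2 × (2.802 / 1.041)² = 2 × 2.692² = 2 × 7.24 = 14.5.
Round up to the next whole participant.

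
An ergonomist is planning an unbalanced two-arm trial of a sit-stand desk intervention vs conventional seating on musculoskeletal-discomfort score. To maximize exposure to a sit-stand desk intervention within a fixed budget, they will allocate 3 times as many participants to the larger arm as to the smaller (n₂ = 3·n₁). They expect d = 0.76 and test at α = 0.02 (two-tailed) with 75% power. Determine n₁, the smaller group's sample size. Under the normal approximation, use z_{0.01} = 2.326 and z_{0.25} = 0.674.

n₁ = 21

With allocation ratio k = n₂/n₁ = 3, Var(x̄₁−x̄₂) = σ²(1/n₁ + 1/(k·n₁)) = σ²·(k+1)/(k·n₁).
So n₁ = (1 + 1/k)·((z_{α/2} + z_β)/d)² = 1.333 × (3.000/0.76)².
n₁ = 1.333 × 15.58 = 20.8.
Round up: n₁ = 21, giving n₂ = 3 × 21 = 63.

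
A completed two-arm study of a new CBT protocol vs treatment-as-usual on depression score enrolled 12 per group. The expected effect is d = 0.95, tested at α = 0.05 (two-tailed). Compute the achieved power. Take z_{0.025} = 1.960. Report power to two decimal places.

For two equal groups, power = Φ(d·√(n/2) − z_{α/2}).
d·√(n/2) = 0.95 × √(12/2) = 0.95 × 2.449 = 2.327.
z_β = 2.327 − 1.960 = 0.367.
Power = Φ(0.367) = 0.643.

power ≈ 0.64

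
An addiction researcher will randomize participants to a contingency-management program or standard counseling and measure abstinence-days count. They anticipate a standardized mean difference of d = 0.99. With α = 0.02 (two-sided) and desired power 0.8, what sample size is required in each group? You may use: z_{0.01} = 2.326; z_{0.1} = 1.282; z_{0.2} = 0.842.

For two independent groups with equal n: n = 2·((z_{α/2} + z_β) / d)².
z_{α/2} + z_β = 2.326 + 0.842 = 3.168.
n = 2 × (3.168 / 0.99)² = 2 × 3.200² = 2 × 10.24 = 20.5.
Round up to the next whole participant.

n = 21 per group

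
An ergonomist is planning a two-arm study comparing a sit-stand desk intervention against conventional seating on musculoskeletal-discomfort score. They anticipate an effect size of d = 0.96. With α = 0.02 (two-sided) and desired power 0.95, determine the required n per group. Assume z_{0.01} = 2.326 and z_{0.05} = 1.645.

n = 35 per group

For two independent groups with equal n: n = 2·((z_{α/2} + z_β) / d)².
z_{α/2} + z_β = 2.326 + 1.645 = 3.971.
n = 2 × (3.971 / 0.96)² = 2 × 4.136² = 2 × 17.11 = 34.2.
Round up to the next whole participant.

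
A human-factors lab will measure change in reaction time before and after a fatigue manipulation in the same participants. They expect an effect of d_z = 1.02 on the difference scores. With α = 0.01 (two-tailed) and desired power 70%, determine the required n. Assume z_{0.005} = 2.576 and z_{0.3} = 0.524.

For a paired (one-sample on differences) test: n = ((z_{α/2} + z_β) / d)².
z_{α/2} + z_β = 2.576 + 0.524 = 3.100.
n = (3.100 / 1.02)² = 3.039² = 9.24.
Round up.

n = 10 pairs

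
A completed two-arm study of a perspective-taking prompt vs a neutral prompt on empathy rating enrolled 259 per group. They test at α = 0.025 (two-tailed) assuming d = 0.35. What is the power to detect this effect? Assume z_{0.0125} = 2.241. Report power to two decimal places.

power ≈ 0.96

For two equal groups, power = Φ(d·√(n/2) − z_{α/2}).
d·√(n/2) = 0.35 × √(259/2) = 0.35 × 11.380 = 3.983.
z_β = 3.983 − 2.241 = 1.742.
Power = Φ(1.742) = 0.959.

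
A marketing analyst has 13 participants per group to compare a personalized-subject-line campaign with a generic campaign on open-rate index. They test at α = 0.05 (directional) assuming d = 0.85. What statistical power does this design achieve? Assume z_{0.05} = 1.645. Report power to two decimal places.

For two equal groups, power = Φ(d·√(n/2) − z_{α}).
d·√(n/2) = 0.85 × √(13/2) = 0.85 × 2.550 = 2.167.
z_β = 2.167 − 1.645 = 0.522.
Power = Φ(0.522) = 0.699.

power ≈ 0.70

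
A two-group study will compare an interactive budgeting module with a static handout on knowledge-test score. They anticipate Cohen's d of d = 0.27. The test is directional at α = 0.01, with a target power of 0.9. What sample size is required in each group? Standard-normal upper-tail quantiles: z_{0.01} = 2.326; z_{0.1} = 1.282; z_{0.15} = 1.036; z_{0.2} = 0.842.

For two independent groups with equal n: n = 2·((z_{α} + z_β) / d)².
z_{α} + z_β = 2.326 + 1.282 = 3.608.
n = 2 × (3.608 / 0.27)² = 2 × 13.363² = 2 × 178.57 = 357.1.
Round up to the next whole participant.

n = 358 per group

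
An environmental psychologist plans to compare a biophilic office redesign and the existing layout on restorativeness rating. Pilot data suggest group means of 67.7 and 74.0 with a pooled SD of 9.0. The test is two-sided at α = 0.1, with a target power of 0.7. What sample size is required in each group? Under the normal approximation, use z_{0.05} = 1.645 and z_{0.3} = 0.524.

Cohen's d = |M₁ − M₂| / SD_pooled = |67.7 − 74.0| / 9.0 = 6.3 / 9.0 = 0.700.
For two independent groups with equal n: n = 2·((z_{α/2} + z_β) / d)².
z_{α/2} + z_β = 1.645 + 0.524 = 2.169.
n = 2 × (2.169 / 0.700)² = 2 × 3.099² = 2 × 9.60 = 19.2.
Round up to the next whole participant.

n = 20 per group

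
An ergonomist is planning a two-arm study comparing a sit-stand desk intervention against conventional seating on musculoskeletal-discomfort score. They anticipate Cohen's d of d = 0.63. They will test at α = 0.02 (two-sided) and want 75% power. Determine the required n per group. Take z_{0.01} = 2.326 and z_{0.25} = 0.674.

For two independent groups with equal n: n = 2·((z_{α/2} + z_β) / d)².
z_{α/2} + z_β = 2.326 + 0.674 = 3.000.
n = 2 × (3.000 / 0.63)² = 2 × 4.762² = 2 × 22.68 = 45.4.
Round up to the next whole participant.

n = 46 per group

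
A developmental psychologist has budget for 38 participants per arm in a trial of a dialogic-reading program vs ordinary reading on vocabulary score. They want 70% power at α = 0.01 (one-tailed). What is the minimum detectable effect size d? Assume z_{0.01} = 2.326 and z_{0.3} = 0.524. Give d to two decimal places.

d_min ≈ 0.65

For two independent groups of n = 38 each: d_min = (z_{α} + z_β)·√(2/n).
z-sum = 2.326 + 0.524 = 2.850.
d_min = 2.850 × √(2/38) = 2.850 × 0.2294 = 0.654.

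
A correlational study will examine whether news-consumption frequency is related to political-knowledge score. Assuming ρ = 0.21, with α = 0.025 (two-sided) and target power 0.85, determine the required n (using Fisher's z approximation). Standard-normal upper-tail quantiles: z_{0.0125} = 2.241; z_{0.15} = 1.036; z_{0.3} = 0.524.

n = 240

Fisher's z: C = ½·ln((1+r)/(1−r)) = ½·ln(1.5316) = 0.2132.
n = ((z_{α/2} + z_β)/C)² + 3.
(2.241 + 1.036) / 0.2132 = 3.277 / 0.2132 = 15.371.
n = 15.371² + 3 = 236.25 + 3 = 239.3.
Round up.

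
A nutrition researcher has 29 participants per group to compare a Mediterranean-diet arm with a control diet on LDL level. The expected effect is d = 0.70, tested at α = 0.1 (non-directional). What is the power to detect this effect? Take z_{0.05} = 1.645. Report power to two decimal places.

power ≈ 0.85

For two equal groups, power = Φ(d·√(n/2) − z_{α/2}).
d·√(n/2) = 0.70 × √(29/2) = 0.70 × 3.808 = 2.666.
z_β = 2.666 − 1.645 = 1.021.
Power = Φ(1.021) = 0.846.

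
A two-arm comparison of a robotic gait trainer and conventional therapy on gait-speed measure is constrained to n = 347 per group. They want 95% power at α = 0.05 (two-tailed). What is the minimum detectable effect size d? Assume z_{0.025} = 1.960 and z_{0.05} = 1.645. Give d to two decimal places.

For two independent groups of n = 347 each: d_min = (z_{α/2} + z_β)·√(2/n).
z-sum = 1.960 + 1.645 = 3.605.
d_min = 3.605 × √(2/347) = 3.605 × 0.0759 = 0.274.

d_min ≈ 0.27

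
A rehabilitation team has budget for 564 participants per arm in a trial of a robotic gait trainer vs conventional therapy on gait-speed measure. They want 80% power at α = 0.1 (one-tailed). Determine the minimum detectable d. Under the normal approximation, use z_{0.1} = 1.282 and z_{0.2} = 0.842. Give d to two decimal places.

For two independent groups of n = 564 each: d_min = (z_{α} + z_β)·√(2/n).
z-sum = 1.282 + 0.842 = 2.124.
d_min = 2.124 × √(2/564) = 2.124 × 0.0595 = 0.126.

d_min ≈ 0.13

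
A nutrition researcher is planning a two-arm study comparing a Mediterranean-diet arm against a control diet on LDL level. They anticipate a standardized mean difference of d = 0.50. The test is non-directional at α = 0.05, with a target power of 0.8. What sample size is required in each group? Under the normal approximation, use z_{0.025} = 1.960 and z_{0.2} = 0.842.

For two independent groups with equal n: n = 2·((z_{α/2} + z_β) / d)².
z_{α/2} + z_β = 1.960 + 0.842 = 2.802.
n = 2 × (2.802 / 0.50)² = 2 × 5.604² = 2 × 31.40 = 62.8.
Round up to the next whole participant.

n = 63 per group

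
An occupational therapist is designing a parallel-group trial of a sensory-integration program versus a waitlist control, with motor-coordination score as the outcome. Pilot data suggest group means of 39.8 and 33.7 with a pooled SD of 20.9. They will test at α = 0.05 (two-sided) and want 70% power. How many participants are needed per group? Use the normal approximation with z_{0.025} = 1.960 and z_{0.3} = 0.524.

Cohen's d = |M₁ − M₂| / SD_pooled = |39.8 − 33.7| / 20.9 = 6.1 / 20.9 = 0.292.
For two independent groups with equal n: n = 2·((z_{α/2} + z_β) / d)².
z_{α/2} + z_β = 1.960 + 0.524 = 2.484.
n = 2 × (2.484 / 0.292)² = 2 × 8.507² = 2 × 72.37 = 144.7.
Round up to the next whole participant.

n = 145 per group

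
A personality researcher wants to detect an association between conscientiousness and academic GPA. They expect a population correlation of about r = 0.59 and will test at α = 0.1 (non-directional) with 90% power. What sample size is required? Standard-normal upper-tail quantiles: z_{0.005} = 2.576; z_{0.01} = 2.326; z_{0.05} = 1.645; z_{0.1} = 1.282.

Fisher's z: C = ½·ln((1+r)/(1−r)) = ½·ln(3.8780) = 0.6777.
n = ((z_{α/2} + z_β)/C)² + 3.
(1.645 + 1.282) / 0.6777 = 2.927 / 0.6777 = 4.319.
n = 4.319² + 3 = 18.65 + 3 = 21.7.
Round up.

n = 22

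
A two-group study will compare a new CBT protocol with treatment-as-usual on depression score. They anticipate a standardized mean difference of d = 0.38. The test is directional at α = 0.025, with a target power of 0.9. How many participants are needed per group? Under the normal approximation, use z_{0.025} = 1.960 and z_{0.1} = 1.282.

n = 146 per group

For two independent groups with equal n: n = 2·((z_{α} + z_β) / d)².
z_{α} + z_β = 1.960 + 1.282 = 3.242.
n = 2 × (3.242 / 0.38)² = 2 × 8.532² = 2 × 72.79 = 145.6.
Round up to the next whole participant.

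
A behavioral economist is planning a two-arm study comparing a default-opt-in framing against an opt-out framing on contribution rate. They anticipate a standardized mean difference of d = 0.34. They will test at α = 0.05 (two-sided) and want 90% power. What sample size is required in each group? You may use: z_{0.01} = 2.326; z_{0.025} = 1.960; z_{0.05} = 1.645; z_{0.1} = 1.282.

n = 182 per group

For two independent groups with equal n: n = 2·((z_{α/2} + z_β) / d)².
z_{α/2} + z_β = 1.960 + 1.282 = 3.242.
n = 2 × (3.242 / 0.34)² = 2 × 9.535² = 2 × 90.92 = 181.8.
Round up to the next whole participant.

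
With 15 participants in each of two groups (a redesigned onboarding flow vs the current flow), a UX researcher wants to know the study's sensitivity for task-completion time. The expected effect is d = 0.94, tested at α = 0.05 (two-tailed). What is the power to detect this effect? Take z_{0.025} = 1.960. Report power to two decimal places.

For two equal groups, power = Φ(d·√(n/2) − z_{α/2}).
d·√(n/2) = 0.94 × √(15/2) = 0.94 × 2.739 = 2.574.
z_β = 2.574 − 1.960 = 0.614.
Power = Φ(0.614) = 0.730.

power ≈ 0.73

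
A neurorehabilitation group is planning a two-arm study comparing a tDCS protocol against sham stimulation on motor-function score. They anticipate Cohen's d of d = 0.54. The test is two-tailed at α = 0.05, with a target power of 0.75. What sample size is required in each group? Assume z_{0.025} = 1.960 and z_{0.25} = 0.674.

For two independent groups with equal n: n = 2·((z_{α/2} + z_β) / d)².
z_{α/2} + z_β = 1.960 + 0.674 = 2.634.
n = 2 × (2.634 / 0.54)² = 2 × 4.878² = 2 × 23.79 = 47.6.
Round up to the next whole participant.

n = 48 per group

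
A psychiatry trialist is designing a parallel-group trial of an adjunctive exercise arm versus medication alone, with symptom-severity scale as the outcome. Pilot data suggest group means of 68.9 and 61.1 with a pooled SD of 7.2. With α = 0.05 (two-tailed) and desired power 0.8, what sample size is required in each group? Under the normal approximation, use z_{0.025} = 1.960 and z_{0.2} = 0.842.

n = 14 per group

Cohen's d = |M₁ − M₂| / SD_pooled = |68.9 − 61.1| / 7.2 = 7.8 / 7.2 = 1.083.
For two independent groups with equal n: n = 2·((z_{α/2} + z_β) / d)².
z_{α/2} + z_β = 1.960 + 0.842 = 2.802.
n = 2 × (2.802 / 1.083)² = 2 × 2.587² = 2 × 6.69 = 13.4.
Round up to the next whole participant.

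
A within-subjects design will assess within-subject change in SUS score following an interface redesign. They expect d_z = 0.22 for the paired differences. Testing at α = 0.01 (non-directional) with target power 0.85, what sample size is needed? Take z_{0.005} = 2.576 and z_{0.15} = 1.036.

For a paired (one-sample on differences) test: n = ((z_{α/2} + z_β) / d)².
z_{α/2} + z_β = 2.576 + 1.036 = 3.612.
n = (3.612 / 0.22)² = 16.418² = 269.56.
Round up.

n = 270 pairs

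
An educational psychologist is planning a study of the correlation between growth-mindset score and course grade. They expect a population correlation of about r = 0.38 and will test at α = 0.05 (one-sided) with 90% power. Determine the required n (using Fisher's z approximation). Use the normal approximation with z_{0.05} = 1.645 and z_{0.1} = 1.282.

n = 57

Fisher's z: C = ½·ln((1+r)/(1−r)) = ½·ln(2.2258) = 0.4001.
n = ((z_{α} + z_β)/C)² + 3.
(1.645 + 1.282) / 0.4001 = 2.927 / 0.4001 = 7.316.
n = 7.316² + 3 = 53.52 + 3 = 56.5.
Round up.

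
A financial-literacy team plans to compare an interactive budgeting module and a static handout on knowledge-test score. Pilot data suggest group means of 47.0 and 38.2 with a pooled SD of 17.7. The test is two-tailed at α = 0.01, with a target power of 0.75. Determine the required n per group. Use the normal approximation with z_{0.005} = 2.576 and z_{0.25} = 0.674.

n = 86 per group

Cohen's d = |M₁ − M₂| / SD_pooled = |47.0 − 38.2| / 17.7 = 8.8 / 17.7 = 0.497.
For two independent groups with equal n: n = 2·((z_{α/2} + z_β) / d)².
z_{α/2} + z_β = 2.576 + 0.674 = 3.250.
n = 2 × (3.250 / 0.497)² = 2 × 6.539² = 2 × 42.76 = 85.5.
Round up to the next whole participant.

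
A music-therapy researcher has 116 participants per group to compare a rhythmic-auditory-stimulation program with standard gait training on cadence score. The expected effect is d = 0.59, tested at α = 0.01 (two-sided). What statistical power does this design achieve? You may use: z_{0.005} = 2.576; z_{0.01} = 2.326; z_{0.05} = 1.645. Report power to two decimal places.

power ≈ 0.97

For two equal groups, power = Φ(d·√(n/2) − z_{α/2}).
d·√(n/2) = 0.59 × √(116/2) = 0.59 × 7.616 = 4.493.
z_β = 4.493 − 2.576 = 1.917.
Power = Φ(1.917) = 0.972.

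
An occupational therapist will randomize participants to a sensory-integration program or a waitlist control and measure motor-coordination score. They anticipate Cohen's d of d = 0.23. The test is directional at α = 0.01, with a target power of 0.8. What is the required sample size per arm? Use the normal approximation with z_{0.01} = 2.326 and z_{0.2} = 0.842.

n = 380 per group

For two independent groups with equal n: n = 2·((z_{α} + z_β) / d)².
z_{α} + z_β = 2.326 + 0.842 = 3.168.
n = 2 × (3.168 / 0.23)² = 2 × 13.774² = 2 × 189.72 = 379.4.
Round up to the next whole participant.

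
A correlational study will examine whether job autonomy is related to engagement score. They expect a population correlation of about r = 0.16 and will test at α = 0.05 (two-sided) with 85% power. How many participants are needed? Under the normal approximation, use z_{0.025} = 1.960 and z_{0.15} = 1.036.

n = 348

Fisher's z: C = ½·ln((1+r)/(1−r)) = ½·ln(1.3810) = 0.1614.
n = ((z_{α/2} + z_β)/C)² + 3.
(1.960 + 1.036) / 0.1614 = 2.996 / 0.1614 = 18.563.
n = 18.563² + 3 = 344.57 + 3 = 347.6.
Round up.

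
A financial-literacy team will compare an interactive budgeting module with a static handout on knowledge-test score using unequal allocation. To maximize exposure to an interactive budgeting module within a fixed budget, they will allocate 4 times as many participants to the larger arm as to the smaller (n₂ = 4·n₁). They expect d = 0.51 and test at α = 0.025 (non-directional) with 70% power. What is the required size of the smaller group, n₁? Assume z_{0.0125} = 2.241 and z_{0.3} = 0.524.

With allocation ratio k = n₂/n₁ = 4, Var(x̄₁−x̄₂) = σ²(1/n₁ + 1/(k·n₁)) = σ²·(k+1)/(k·n₁).
So n₁ = (1 + 1/k)·((z_{α/2} + z_β)/d)² = 1.250 × (2.765/0.51)².
n₁ = 1.250 × 29.39 = 36.7.
Round up: n₁ = 37, giving n₂ = 4 × 37 = 148.

n₁ = 37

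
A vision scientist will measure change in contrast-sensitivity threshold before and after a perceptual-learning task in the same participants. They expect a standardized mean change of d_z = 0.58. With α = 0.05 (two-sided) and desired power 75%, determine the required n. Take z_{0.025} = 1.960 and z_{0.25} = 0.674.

For a paired (one-sample on differences) test: n = ((z_{α/2} + z_β) / d)².
z_{α/2} + z_β = 1.960 + 0.674 = 2.634.
n = (2.634 / 0.58)² = 4.541² = 20.62.
Round up.

n = 21 pairs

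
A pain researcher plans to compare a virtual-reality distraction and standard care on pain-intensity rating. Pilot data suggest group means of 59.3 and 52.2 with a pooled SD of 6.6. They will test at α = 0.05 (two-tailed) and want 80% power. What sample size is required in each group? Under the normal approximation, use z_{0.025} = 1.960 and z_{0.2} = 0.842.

Cohen's d = |M₁ − M₂| / SD_pooled = |59.3 − 52.2| / 6.6 = 7.1 / 6.6 = 1.076.
For two independent groups with equal n: n = 2·((z_{α/2} + z_β) / d)².
z_{α/2} + z_β = 1.960 + 0.842 = 2.802.
n = 2 × (2.802 / 1.076)² = 2 × 2.604² = 2 × 6.78 = 13.6.
Round up to the next whole participant.

n = 14 per group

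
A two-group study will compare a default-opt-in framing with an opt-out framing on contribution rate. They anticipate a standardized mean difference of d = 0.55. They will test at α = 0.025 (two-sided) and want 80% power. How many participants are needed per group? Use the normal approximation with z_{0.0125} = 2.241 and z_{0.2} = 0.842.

For two independent groups with equal n: n = 2·((z_{α/2} + z_β) / d)².
z_{α/2} + z_β = 2.241 + 0.842 = 3.083.
n = 2 × (3.083 / 0.55)² = 2 × 5.605² = 2 × 31.42 = 62.8.
Round up to the next whole participant.

n = 63 per group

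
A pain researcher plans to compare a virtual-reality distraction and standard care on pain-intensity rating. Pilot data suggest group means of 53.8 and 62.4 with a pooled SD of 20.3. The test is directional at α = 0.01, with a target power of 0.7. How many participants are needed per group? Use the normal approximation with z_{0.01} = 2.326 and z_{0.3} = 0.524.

Cohen's d = |M₁ − M₂| / SD_pooled = |53.8 − 62.4| / 20.3 = 8.6 / 20.3 = 0.424.
For two independent groups with equal n: n = 2·((z_{α} + z_β) / d)².
z_{α} + z_β = 2.326 + 0.524 = 2.850.
n = 2 × (2.850 / 0.424)² = 2 × 6.722² = 2 × 45.18 = 90.4.
Round up to the next whole participant.

n = 91 per group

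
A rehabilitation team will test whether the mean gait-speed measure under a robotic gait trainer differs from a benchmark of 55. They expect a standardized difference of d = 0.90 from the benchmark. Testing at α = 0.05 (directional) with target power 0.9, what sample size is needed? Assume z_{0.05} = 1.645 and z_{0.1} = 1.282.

n = 11

For a one-sample test: n = ((z_{α} + z_β) / d)².
z_{α} + z_β = 1.645 + 1.282 = 2.927.
n = (2.927 / 0.90)² = 3.252² = 10.58.
Round up.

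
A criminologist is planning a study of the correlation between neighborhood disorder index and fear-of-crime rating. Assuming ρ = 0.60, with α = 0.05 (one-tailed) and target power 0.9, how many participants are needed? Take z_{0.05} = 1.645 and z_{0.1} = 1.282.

n = 21

Fisher's z: C = ½·ln((1+r)/(1−r)) = ½·ln(4.0000) = 0.6931.
n = ((z_{α} + z_β)/C)² + 3.
(1.645 + 1.282) / 0.6931 = 2.927 / 0.6931 = 4.223.
n = 4.223² + 3 = 17.83 + 3 = 20.8.
Round up.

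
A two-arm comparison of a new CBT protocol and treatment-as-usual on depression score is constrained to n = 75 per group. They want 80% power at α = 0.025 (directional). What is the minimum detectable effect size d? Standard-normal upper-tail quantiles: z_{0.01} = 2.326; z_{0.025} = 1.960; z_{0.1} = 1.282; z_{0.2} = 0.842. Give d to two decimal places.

For two independent groups of n = 75 each: d_min = (z_{α} + z_β)·√(2/n).
z-sum = 1.960 + 0.842 = 2.802.
d_min = 2.802 × √(2/75) = 2.802 × 0.1633 = 0.458.

d_min ≈ 0.46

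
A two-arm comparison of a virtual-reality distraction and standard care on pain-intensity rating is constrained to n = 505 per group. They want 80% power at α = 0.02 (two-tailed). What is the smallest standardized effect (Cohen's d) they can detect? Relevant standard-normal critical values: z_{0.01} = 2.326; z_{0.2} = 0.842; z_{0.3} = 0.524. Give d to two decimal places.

For two independent groups of n = 505 each: d_min = (z_{α/2} + z_β)·√(2/n).
z-sum = 2.326 + 0.842 = 3.168.
d_min = 3.168 × √(2/505) = 3.168 × 0.0629 = 0.199.

d_min ≈ 0.20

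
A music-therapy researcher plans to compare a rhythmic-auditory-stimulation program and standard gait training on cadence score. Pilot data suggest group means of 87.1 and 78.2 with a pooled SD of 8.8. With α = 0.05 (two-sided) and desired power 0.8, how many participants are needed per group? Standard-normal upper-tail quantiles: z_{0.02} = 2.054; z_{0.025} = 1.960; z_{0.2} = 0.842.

Cohen's d = |M₁ − M₂| / SD_pooled = |87.1 − 78.2| / 8.8 = 8.9 / 8.8 = 1.011.
For two independent groups with equal n: n = 2·((z_{α/2} + z_β) / d)².
z_{α/2} + z_β = 1.960 + 0.842 = 2.802.
n = 2 × (2.802 / 1.011)² = 2 × 2.772² = 2 × 7.68 = 15.4.
Round up to the next whole participant.

n = 16 per group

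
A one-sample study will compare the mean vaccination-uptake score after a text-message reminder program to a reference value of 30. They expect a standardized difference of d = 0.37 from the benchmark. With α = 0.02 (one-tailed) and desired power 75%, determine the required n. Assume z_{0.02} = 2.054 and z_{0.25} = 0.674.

n = 55

For a one-sample test: n = ((z_{α} + z_β) / d)².
z_{α} + z_β = 2.054 + 0.674 = 2.728.
n = (2.728 / 0.37)² = 7.373² = 54.36.
Round up.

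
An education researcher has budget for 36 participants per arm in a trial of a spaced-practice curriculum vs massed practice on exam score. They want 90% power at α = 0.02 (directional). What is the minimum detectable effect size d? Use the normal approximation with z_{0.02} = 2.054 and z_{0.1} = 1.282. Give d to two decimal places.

For two independent groups of n = 36 each: d_min = (z_{α} + z_β)·√(2/n).
z-sum = 2.054 + 1.282 = 3.336.
d_min = 3.336 × √(2/36) = 3.336 × 0.2357 = 0.786.

d_min ≈ 0.79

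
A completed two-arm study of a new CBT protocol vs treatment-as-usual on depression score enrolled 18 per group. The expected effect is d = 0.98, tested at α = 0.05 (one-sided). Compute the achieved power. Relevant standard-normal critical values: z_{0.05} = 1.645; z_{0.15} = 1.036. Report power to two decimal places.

power ≈ 0.90

For two equal groups, power = Φ(d·√(n/2) − z_{α}).
d·√(n/2) = 0.98 × √(18/2) = 0.98 × 3.000 = 2.940.
z_β = 2.940 − 1.645 = 1.295.
Power = Φ(1.295) = 0.902.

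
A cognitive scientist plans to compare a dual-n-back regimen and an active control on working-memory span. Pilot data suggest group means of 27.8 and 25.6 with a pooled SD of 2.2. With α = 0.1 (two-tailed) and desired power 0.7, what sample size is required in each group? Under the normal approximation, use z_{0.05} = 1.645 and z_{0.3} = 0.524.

n = 10 per group

Cohen's d = |M₁ − M₂| / SD_pooled = |27.8 − 25.6| / 2.2 = 2.2 / 2.2 = 1.000.
For two independent groups with equal n: n = 2·((z_{α/2} + z_β) / d)².
z_{α/2} + z_β = 1.645 + 0.524 = 2.169.
n = 2 × (2.169 / 1.000)² = 2 × 2.169² = 2 × 4.70 = 9.4.
Round up to the next whole participant.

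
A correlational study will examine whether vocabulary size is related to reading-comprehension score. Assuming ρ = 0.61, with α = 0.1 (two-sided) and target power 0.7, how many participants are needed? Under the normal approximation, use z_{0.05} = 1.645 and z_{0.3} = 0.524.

n = 13

Fisher's z: C = ½·ln((1+r)/(1−r)) = ½·ln(4.1282) = 0.7089.
n = ((z_{α/2} + z_β)/C)² + 3.
(1.645 + 0.524) / 0.7089 = 2.169 / 0.7089 = 3.060.
n = 3.060² + 3 = 9.36 + 3 = 12.4.
Round up.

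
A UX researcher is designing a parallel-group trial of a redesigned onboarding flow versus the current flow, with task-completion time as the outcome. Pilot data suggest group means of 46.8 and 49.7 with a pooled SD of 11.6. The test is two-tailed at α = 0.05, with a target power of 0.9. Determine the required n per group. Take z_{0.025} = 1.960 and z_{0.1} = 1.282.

n = 337 per group

Cohen's d = |M₁ − M₂| / SD_pooled = |46.8 − 49.7| / 11.6 = 2.9 / 11.6 = 0.250.
For two independent groups with equal n: n = 2·((z_{α/2} + z_β) / d)².
z_{α/2} + z_β = 1.960 + 1.282 = 3.242.
n = 2 × (3.242 / 0.250)² = 2 × 12.968² = 2 × 168.17 = 336.3.
Round up to the next whole participant.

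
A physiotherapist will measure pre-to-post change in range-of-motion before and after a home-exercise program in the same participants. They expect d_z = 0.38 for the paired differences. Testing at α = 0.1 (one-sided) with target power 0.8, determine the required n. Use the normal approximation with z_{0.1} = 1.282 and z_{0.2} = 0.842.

For a paired (one-sample on differences) test: n = ((z_{α} + z_β) / d)².
z_{α} + z_β = 1.282 + 0.842 = 2.124.
n = (2.124 / 0.38)² = 5.589² = 31.24.
Round up.

n = 32 pairs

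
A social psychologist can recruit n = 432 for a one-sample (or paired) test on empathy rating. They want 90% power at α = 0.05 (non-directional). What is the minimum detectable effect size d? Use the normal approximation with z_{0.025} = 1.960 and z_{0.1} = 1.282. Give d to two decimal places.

d_min ≈ 0.16

For a single sample (or paired design) of n = 432: d_min = (z_{α/2} + z_β)/√n.
z-sum = 1.960 + 1.282 = 3.242.
d_min = 3.242 / √432 = 3.242 / 20.785 = 0.156.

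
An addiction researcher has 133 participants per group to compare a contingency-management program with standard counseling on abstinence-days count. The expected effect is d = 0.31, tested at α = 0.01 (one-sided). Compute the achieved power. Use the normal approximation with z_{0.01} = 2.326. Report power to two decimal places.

For two equal groups, power = Φ(d·√(n/2) − z_{α}).
d·√(n/2) = 0.31 × √(133/2) = 0.31 × 8.155 = 2.528.
z_β = 2.528 − 2.326 = 0.202.
Power = Φ(0.202) = 0.580.

power ≈ 0.58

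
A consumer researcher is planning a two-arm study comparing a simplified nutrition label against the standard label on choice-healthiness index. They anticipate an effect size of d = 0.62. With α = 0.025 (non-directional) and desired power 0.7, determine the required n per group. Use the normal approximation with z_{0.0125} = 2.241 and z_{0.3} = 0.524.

n = 40 per group

For two independent groups with equal n: n = 2·((z_{α/2} + z_β) / d)².
z_{α/2} + z_β = 2.241 + 0.524 = 2.765.
n = 2 × (2.765 / 0.62)² = 2 × 4.460² = 2 × 19.89 = 39.8.
Round up to the next whole participant.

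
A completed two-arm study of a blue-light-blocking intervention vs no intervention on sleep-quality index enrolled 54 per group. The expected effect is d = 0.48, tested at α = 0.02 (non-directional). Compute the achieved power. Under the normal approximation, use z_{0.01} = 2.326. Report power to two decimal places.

power ≈ 0.57

For two equal groups, power = Φ(d·√(n/2) − z_{α/2}).
d·√(n/2) = 0.48 × √(54/2) = 0.48 × 5.196 = 2.494.
z_β = 2.494 − 2.326 = 0.168.
Power = Φ(0.168) = 0.567.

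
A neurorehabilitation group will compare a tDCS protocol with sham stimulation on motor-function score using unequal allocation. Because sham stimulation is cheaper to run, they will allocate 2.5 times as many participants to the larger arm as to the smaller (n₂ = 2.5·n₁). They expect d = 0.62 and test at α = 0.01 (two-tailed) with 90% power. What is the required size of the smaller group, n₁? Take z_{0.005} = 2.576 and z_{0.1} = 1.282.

With allocation ratio k = n₂/n₁ = 2.5, Var(x̄₁−x̄₂) = σ²(1/n₁ + 1/(k·n₁)) = σ²·(k+1)/(k·n₁).
So n₁ = (1 + 1/k)·((z_{α/2} + z_β)/d)² = 1.400 × (3.858/0.62)².
n₁ = 1.400 × 38.72 = 54.2.
Round up: n₁ = 55, giving n₂ = ⌈2.5 × 55⌉ = ⌈137.5⌉ = 138.

n₁ = 55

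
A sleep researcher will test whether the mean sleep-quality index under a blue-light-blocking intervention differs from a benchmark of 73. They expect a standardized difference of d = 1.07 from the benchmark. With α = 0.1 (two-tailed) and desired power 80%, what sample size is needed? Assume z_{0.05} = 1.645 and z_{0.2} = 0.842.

n = 6

For a one-sample test: n = ((z_{α/2} + z_β) / d)².
z_{α/2} + z_β = 1.645 + 0.842 = 2.487.
n = (2.487 / 1.07)² = 2.324² = 5.40.
Round up.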